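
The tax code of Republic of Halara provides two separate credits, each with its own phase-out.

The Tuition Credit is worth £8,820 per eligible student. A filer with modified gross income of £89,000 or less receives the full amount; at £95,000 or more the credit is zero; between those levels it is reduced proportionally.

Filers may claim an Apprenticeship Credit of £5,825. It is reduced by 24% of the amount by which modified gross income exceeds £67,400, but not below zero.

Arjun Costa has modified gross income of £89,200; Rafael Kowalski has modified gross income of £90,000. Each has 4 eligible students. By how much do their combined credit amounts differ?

£4,896

Arjun (£89,200): Tuition Credit: base = 4 × £8,820 = £35,280. £89,200 is £200 into a £6,000 phase-out range, leaving 5,800/6,000 of the credit: £35,280 × 5,800/6,000 = £34,104. Apprenticeship Credit: 24% of the £21,800 excess over £67,400 is £5,232; credit = £5,825 − £5,232 = £593. total £34,104 + £593 = £34,697
Rafael (£90,000): Tuition Credit: base = 4 × £8,820 = £35,280. £90,000 is £1,000 into a £6,000 phase-out range, leaving 5,000/6,000 of the credit: £35,280 × 5,000/6,000 = £29,400. Apprenticeship Credit: 24% of the £22,600 excess over £67,400 is £5,424; credit = £5,825 − £5,424 = £401. total £29,400 + £401 = £29,801
Difference: |£34,697 − £29,801| = £4,896.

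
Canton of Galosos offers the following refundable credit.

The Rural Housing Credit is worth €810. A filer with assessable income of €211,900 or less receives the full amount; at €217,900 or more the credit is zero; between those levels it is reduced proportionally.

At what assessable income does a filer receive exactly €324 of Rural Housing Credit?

€215,500

€324 is 324/810 of the full €810, so 486/810 of the €6,000 range has been used: income = €211,900 + €6,000 × 486/810 = €215,500.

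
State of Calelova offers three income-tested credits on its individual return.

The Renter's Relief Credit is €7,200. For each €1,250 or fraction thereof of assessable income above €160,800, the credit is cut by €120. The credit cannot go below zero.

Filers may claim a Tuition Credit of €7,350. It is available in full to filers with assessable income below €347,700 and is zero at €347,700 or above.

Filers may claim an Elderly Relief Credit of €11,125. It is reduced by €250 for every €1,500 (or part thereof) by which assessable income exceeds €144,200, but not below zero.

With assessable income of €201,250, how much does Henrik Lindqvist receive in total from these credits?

€11,965

Renter's Relief Credit: income exceeds €160,800 by €40,450, which is 33 full-or-partial €1,250 increments; reduction = 33 × €120 = €3,960, leaving €3,240.
Tuition Credit: €201,250 is below the €347,700 cutoff, so the full €7,350 applies.
Elderly Relief Credit: income exceeds €144,200 by €57,050, which is 39 full-or-partial €1,500 increments; reduction = 39 × €250 = €9,750, leaving €1,375.
Total: €3,240 + €7,350 + €1,375 = €11,965.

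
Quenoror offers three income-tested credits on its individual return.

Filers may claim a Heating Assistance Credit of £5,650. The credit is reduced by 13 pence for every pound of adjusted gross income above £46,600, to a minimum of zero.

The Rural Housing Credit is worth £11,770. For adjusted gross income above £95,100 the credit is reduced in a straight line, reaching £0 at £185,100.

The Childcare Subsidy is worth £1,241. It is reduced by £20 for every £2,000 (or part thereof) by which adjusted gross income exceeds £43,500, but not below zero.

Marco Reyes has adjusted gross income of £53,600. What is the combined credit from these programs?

£17,631

Heating Assistance Credit: 13% of the £7,000 excess over £46,600 is £910; credit = £5,650 − £910 = £4,740.
Rural Housing Credit: £53,600 is at or below the £95,100 threshold, so the full £11,770 applies.
Childcare Subsidy: income exceeds £43,500 by £10,100, which is 6 full-or-partial £2,000 increments; reduction = 6 × £20 = £120, leaving £1,121.
Total: £4,740 + £11,770 + £1,121 = £17,631.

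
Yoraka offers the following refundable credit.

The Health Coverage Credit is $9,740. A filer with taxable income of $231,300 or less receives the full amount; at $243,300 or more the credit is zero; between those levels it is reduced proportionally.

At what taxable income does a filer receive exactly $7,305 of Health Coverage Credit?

$7,305 is 7,305/9,740 of the full $9,740, so 2,435/9,740 of the $12,000 range has been used: income = $231,300 + $12,000 × 2,435/9,740 = $234,300.

$234,300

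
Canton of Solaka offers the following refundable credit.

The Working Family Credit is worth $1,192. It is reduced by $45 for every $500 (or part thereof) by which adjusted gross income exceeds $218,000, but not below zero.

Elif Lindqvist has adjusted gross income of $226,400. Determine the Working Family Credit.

$427

Working Family Credit: income exceeds $218,000 by $8,400, which is 17 full-or-partial $500 increments; reduction = 17 × $45 = $765, leaving $427.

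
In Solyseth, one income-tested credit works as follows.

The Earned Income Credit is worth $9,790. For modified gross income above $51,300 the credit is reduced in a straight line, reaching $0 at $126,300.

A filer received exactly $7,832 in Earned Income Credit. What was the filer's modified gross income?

$66,300

$7,832 is 7,832/9,790 of the full $9,790, so 1,958/9,790 of the $75,000 range has been used: income = $51,300 + $75,000 × 1,958/9,790 = $66,300.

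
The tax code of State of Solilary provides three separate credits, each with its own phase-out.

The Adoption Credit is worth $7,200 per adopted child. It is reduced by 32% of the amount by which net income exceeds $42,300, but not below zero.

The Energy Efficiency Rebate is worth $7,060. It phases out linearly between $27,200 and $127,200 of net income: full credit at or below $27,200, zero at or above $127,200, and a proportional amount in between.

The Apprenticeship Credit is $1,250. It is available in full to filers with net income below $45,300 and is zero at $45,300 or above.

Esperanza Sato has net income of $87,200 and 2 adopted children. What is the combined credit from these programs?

$2,856

Adoption Credit: base = 2 × $7,200 = $14,400. 32% of the $44,900 excess over $42,300 is $14,368; credit = $14,400 − $14,368 = $32.
Energy Efficiency Rebate: $87,200 is $60,000 into a $100,000 phase-out range, leaving 40,000/100,000 of the credit: $7,060 × 40,000/100,000 = $2,824.
Apprenticeship Credit: $87,200 meets or exceeds the $45,300 cutoff, so the credit is $0.
Total: $32 + $2,824 + $0 = $2,856.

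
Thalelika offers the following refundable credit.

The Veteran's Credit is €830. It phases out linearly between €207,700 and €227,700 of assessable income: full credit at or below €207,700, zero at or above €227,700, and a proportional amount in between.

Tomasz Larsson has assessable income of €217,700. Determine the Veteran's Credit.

Veteran's Credit: €217,700 is €10,000 into a €20,000 phase-out range, leaving 10,000/20,000 of the credit: €830 × 10,000/20,000 = €415.

€415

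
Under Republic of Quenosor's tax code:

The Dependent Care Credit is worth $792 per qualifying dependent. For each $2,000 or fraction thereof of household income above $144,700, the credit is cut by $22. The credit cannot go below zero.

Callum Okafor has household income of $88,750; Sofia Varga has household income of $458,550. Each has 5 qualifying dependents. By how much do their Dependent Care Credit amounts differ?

$3,454

Callum ($88,750): Dependent Care Credit: base = 5 × $792 = $3,960. $88,750 is at or below the $144,700 threshold, so the full $3,960 applies.
Sofia ($458,550): Dependent Care Credit: base = 5 × $792 = $3,960. income exceeds $144,700 by $313,850, which is 157 full-or-partial $2,000 increments; reduction = 157 × $22 = $3,454, leaving $506.
Difference: |$3,960 − $506| = $3,454.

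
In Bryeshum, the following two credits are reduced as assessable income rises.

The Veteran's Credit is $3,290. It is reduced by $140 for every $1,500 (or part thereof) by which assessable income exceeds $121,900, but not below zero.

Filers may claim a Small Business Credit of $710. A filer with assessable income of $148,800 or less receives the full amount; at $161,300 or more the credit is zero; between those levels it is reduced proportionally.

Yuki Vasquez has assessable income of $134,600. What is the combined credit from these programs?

Veteran's Credit: income exceeds $121,900 by $12,700, which is 9 full-or-partial $1,500 increments; reduction = 9 × $140 = $1,260, leaving $2,030.
Small Business Credit: $134,600 is at or below the $148,800 threshold, so the full $710 applies.
Total: $2,030 + $710 = $2,740.

$2,740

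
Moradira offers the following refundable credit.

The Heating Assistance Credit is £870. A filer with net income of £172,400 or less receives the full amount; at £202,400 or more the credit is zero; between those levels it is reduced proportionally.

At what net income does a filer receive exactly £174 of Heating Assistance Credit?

£196,400

£174 is 174/870 of the full £870, so 696/870 of the £30,000 range has been used: income = £172,400 + £30,000 × 696/870 = £196,400.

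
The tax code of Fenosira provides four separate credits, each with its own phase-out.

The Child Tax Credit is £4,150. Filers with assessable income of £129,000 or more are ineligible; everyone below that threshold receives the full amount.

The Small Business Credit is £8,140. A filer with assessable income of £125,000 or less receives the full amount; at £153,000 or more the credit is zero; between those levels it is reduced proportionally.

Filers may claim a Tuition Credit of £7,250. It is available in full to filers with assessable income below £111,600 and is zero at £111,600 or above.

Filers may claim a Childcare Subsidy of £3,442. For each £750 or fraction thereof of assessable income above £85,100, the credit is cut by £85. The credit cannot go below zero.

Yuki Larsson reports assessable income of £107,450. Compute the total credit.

Child Tax Credit: £107,450 is below the £129,000 cutoff, so the full £4,150 applies.
Small Business Credit: £107,450 is at or below the £125,000 threshold, so the full £8,140 applies.
Tuition Credit: £107,450 is below the £111,600 cutoff, so the full £7,250 applies.
Childcare Subsidy: income exceeds £85,100 by £22,350, which is 30 full-or-partial £750 increments; reduction = 30 × £85 = £2,550, leaving £892.
Total: £4,150 + £8,140 + £7,250 + £892 = £20,432.

£20,432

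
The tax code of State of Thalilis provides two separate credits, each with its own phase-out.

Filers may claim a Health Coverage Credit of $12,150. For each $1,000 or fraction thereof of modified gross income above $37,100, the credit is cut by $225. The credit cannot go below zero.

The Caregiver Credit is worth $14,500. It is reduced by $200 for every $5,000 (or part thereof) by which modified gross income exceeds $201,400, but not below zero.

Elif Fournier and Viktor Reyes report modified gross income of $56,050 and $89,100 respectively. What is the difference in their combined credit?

Elif ($56,050): Health Coverage Credit: income exceeds $37,100 by $18,950, which is 19 full-or-partial $1,000 increments; reduction = 19 × $225 = $4,275, leaving $7,875. Caregiver Credit: $56,050 is at or below the $201,400 threshold, so the full $14,500 applies. total $7,875 + $14,500 = $22,375
Viktor ($89,100): Health Coverage Credit: income exceeds $37,100 by $52,000, which is 52 full-or-partial $1,000 increments; reduction = 52 × $225 = $11,700, leaving $450. Caregiver Credit: $89,100 is at or below the $201,400 threshold, so the full $14,500 applies. total $450 + $14,500 = $14,950
Difference: |$22,375 − $14,950| = $7,425.

$7,425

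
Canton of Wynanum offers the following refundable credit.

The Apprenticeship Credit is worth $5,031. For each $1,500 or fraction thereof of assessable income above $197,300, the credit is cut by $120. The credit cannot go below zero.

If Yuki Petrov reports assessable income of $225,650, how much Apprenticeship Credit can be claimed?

Apprenticeship Credit: income exceeds $197,300 by $28,350, which is 19 full-or-partial $1,500 increments; reduction = 19 × $120 = $2,280, leaving $2,751.

$2,751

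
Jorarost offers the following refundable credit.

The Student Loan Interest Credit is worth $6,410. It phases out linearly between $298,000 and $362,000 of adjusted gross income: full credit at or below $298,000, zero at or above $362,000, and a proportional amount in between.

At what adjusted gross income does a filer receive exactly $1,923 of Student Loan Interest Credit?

$342,800

$1,923 is 1,923/6,410 of the full $6,410, so 4,487/6,410 of the $64,000 range has been used: income = $298,000 + $64,000 × 4,487/6,410 = $342,800.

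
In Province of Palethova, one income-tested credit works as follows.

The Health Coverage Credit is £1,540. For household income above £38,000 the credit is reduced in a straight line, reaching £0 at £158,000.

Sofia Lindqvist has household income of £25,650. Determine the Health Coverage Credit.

£1,540

Health Coverage Credit: £25,650 is at or below the £38,000 threshold, so the full £1,540 applies.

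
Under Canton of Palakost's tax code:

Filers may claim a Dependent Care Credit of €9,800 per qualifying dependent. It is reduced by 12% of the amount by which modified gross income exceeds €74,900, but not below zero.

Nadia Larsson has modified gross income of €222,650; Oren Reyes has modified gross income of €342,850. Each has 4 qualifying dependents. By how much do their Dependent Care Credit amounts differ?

Nadia (€222,650): Dependent Care Credit: base = 4 × €9,800 = €39,200. 12% of the €147,750 excess over €74,900 is €17,730; credit = €39,200 − €17,730 = €21,470.
Oren (€342,850): Dependent Care Credit: base = 4 × €9,800 = €39,200. 12% of the €267,950 excess over €74,900 is €32,154; credit = €39,200 − €32,154 = €7,046.
Difference: |€21,470 − €7,046| = €14,424.

€14,424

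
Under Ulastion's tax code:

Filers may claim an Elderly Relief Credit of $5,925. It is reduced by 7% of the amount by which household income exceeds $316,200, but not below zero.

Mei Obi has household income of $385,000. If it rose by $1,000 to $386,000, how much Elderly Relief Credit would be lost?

$70

At $385,000 — 7% of the $68,800 excess over $316,200 is $4,816; credit = $5,925 − $4,816 = $1,109.
At $386,000 — 7% of the $69,800 excess over $316,200 is $4,886; credit = $5,925 − $4,886 = $1,039.
Lost: $1,109 − $1,039 = $70.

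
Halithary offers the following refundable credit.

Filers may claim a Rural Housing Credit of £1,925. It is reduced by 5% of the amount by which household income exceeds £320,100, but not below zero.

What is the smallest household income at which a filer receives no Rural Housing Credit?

£358,600

The credit falls by 5% of each pound above £320,100, so it reaches zero when the excess is £1,925 / 5% = £38,500: income = £320,100 + £38,500 = £358,600.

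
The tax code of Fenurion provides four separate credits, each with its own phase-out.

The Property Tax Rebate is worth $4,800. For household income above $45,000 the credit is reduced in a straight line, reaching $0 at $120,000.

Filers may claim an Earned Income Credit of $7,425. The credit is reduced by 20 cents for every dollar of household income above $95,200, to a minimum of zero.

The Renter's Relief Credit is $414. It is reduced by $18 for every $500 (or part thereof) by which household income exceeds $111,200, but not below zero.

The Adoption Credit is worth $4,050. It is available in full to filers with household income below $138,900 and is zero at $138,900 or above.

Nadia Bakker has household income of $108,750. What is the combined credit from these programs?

Property Tax Rebate: $108,750 is $63,750 into a $75,000 phase-out range, leaving 11,250/75,000 of the credit: $4,800 × 11,250/75,000 = $720.
Earned Income Credit: 20% of the $13,550 excess over $95,200 is $2,710; credit = $7,425 − $2,710 = $4,715.
Renter's Relief Credit: $108,750 is at or below the $111,200 threshold, so the full $414 applies.
Adoption Credit: $108,750 is below the $138,900 cutoff, so the full $4,050 applies.
Total: $720 + $4,715 + $414 + $4,050 = $9,899.

$9,899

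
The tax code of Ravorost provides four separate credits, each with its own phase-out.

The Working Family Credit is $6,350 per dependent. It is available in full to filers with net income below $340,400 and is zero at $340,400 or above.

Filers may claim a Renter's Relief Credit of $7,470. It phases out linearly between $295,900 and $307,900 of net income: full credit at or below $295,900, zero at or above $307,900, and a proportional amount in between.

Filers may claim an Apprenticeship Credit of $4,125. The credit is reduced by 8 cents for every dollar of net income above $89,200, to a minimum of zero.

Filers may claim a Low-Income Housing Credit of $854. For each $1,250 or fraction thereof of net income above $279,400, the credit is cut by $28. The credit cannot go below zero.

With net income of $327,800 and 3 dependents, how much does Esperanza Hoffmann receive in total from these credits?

Working Family Credit: base = 3 × $6,350 = $19,050. $327,800 is below the $340,400 cutoff, so the full $19,050 applies.
Renter's Relief Credit: $327,800 is at or above $307,900, so the credit is $0.
Apprenticeship Credit: 8% of the $238,600 excess over $89,200 is $19,088 ≥ base, so the credit is $0.
Low-Income Housing Credit: income exceeds $279,400 by $48,400 → 39 increments × $28 = $1,092 ≥ base, so the credit is $0.
Total: $19,050 + $0 + $0 + $0 = $19,050.

$19,050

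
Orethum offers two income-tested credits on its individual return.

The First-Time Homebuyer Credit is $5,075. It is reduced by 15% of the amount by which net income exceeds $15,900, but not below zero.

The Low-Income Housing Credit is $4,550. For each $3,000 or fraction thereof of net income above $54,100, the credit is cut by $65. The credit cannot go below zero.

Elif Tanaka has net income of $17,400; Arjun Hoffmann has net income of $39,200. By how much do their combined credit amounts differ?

Elif ($17,400): First-Time Homebuyer Credit: 15% of the $1,500 excess over $15,900 is $225; credit = $5,075 − $225 = $4,850. Low-Income Housing Credit: $17,400 is at or below the $54,100 threshold, so the full $4,550 applies. total $4,850 + $4,550 = $9,400
Arjun ($39,200): First-Time Homebuyer Credit: 15% of the $23,300 excess over $15,900 is $3,495; credit = $5,075 − $3,495 = $1,580. Low-Income Housing Credit: $39,200 is at or below the $54,100 threshold, so the full $4,550 applies. total $1,580 + $4,550 = $6,130
Difference: |$9,400 − $6,130| = $3,270.

$3,270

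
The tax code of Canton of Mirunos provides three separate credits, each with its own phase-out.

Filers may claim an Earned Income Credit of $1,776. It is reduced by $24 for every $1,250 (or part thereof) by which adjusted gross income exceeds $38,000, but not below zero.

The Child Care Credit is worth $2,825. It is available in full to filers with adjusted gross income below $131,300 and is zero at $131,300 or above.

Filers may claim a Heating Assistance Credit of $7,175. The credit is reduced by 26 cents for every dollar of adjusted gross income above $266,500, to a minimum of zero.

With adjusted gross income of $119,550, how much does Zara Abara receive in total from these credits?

Earned Income Credit: income exceeds $38,000 by $81,550, which is 66 full-or-partial $1,250 increments; reduction = 66 × $24 = $1,584, leaving $192.
Child Care Credit: $119,550 is below the $131,300 cutoff, so the full $2,825 applies.
Heating Assistance Credit: $119,550 is at or below the $266,500 threshold, so the full $7,175 applies.
Total: $192 + $2,825 + $7,175 = $10,192.

$10,192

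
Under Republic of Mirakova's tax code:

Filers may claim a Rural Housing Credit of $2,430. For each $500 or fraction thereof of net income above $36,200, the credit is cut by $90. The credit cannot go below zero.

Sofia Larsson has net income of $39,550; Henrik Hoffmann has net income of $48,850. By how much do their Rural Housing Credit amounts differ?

Sofia ($39,550): Rural Housing Credit: income exceeds $36,200 by $3,350, which is 7 full-or-partial $500 increments; reduction = 7 × $90 = $630, leaving $1,800.
Henrik ($48,850): Rural Housing Credit: income exceeds $36,200 by $12,650, which is 26 full-or-partial $500 increments; reduction = 26 × $90 = $2,340, leaving $90.
Difference: |$1,800 − $90| = $1,710.

$1,710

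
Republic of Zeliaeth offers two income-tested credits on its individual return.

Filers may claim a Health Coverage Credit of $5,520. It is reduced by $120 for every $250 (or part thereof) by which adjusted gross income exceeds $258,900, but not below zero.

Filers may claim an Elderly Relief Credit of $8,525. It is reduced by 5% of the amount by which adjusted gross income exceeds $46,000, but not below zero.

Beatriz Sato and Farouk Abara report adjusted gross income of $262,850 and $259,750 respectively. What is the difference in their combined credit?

Beatriz ($262,850): Health Coverage Credit: income exceeds $258,900 by $3,950, which is 16 full-or-partial $250 increments; reduction = 16 × $120 = $1,920, leaving $3,600. Elderly Relief Credit: 5% of the $216,850 excess over $46,000 is $10,842.50 ≥ base, so the credit is $0. total $3,600 + $0 = $3,600
Farouk ($259,750): Health Coverage Credit: income exceeds $258,900 by $850, which is 4 full-or-partial $250 increments; reduction = 4 × $120 = $480, leaving $5,040. Elderly Relief Credit: 5% of the $213,750 excess over $46,000 is $10,687.50 ≥ base, so the credit is $0. total $5,040 + $0 = $5,040
Difference: |$3,600 − $5,040| = $1,440.

$1,440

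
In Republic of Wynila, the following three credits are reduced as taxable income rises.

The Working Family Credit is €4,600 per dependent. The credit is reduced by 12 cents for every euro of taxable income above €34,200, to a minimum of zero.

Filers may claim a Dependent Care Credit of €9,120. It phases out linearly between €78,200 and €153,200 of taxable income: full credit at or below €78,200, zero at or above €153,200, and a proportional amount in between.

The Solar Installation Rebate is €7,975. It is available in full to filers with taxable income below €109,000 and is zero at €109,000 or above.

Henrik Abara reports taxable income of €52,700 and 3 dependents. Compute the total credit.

Working Family Credit: base = 3 × €4,600 = €13,800. 12% of the €18,500 excess over €34,200 is €2,220; credit = €13,800 − €2,220 = €11,580.
Dependent Care Credit: €52,700 is at or below the €78,200 threshold, so the full €9,120 applies.
Solar Installation Rebate: €52,700 is below the €109,000 cutoff, so the full €7,975 applies.
Total: €11,580 + €9,120 + €7,975 = €28,675.

€28,675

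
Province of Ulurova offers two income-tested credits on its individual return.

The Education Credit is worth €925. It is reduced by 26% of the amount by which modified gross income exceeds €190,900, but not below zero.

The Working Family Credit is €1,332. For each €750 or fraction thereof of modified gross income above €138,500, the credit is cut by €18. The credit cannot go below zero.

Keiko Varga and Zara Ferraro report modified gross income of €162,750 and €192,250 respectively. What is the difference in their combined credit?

Keiko (€162,750): Education Credit: €162,750 is at or below the €190,900 threshold, so the full €925 applies. Working Family Credit: income exceeds €138,500 by €24,250, which is 33 full-or-partial €750 increments; reduction = 33 × €18 = €594, leaving €738. total €925 + €738 = €1,663
Zara (€192,250): Education Credit: 26% of the €1,350 excess over €190,900 is €351; credit = €925 − €351 = €574. Working Family Credit: income exceeds €138,500 by €53,750, which is 72 full-or-partial €750 increments; reduction = 72 × €18 = €1,296, leaving €36. total €574 + €36 = €610
Difference: |€1,663 − €610| = €1,053.

€1,053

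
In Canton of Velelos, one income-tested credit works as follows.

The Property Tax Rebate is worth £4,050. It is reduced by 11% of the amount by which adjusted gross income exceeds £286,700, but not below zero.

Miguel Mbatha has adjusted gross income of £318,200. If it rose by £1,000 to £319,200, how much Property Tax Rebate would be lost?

At £318,200 — 11% of the £31,500 excess over £286,700 is £3,465; credit = £4,050 − £3,465 = £585.
At £319,200 — 11% of the £32,500 excess over £286,700 is £3,575; credit = £4,050 − £3,575 = £475.
Lost: £585 − £475 = £110.

£110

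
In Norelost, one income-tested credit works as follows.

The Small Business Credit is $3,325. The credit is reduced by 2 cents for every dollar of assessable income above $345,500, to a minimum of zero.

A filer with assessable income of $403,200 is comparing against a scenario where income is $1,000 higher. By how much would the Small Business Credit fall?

$20

At $403,200 — 2% of the $57,700 excess over $345,500 is $1,154; credit = $3,325 − $1,154 = $2,171.
At $404,200 — 2% of the $58,700 excess over $345,500 is $1,174; credit = $3,325 − $1,174 = $2,151.
Lost: $2,171 − $2,151 = $20.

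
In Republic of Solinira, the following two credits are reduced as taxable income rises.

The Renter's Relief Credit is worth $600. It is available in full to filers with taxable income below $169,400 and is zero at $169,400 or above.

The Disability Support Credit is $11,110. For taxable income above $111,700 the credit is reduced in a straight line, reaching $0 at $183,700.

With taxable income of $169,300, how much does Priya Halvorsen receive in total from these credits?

$2,822

Renter's Relief Credit: $169,300 is below the $169,400 cutoff, so the full $600 applies.
Disability Support Credit: $169,300 is $57,600 into a $72,000 phase-out range, leaving 14,400/72,000 of the credit: $11,110 × 14,400/72,000 = $2,222.
Total: $600 + $2,222 = $2,822.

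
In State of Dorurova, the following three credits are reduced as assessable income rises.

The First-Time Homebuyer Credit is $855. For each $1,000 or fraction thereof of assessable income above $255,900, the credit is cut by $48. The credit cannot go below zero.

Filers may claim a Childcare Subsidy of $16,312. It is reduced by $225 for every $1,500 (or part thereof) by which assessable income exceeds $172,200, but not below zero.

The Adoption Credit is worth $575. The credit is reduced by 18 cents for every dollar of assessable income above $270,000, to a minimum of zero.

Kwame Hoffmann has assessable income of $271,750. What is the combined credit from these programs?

First-Time Homebuyer Credit: income exceeds $255,900 by $15,850, which is 16 full-or-partial $1,000 increments; reduction = 16 × $48 = $768, leaving $87.
Childcare Subsidy: income exceeds $172,200 by $99,550, which is 67 full-or-partial $1,500 increments; reduction = 67 × $225 = $15,075, leaving $1,237.
Adoption Credit: 18% of the $1,750 excess over $270,000 is $315; credit = $575 − $315 = $260.
Total: $87 + $1,237 + $260 = $1,584.

$1,584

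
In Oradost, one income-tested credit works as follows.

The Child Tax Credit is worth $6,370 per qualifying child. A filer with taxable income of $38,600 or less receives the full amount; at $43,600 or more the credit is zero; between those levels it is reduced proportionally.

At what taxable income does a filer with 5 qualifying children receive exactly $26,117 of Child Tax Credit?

$39,500

Full credit = 5 × $6,370 = $31,850.
$26,117 is 26,117/31,850 of the full $31,850, so 5,733/31,850 of the $5,000 range has been used: income = $38,600 + $5,000 × 5,733/31,850 = $39,500.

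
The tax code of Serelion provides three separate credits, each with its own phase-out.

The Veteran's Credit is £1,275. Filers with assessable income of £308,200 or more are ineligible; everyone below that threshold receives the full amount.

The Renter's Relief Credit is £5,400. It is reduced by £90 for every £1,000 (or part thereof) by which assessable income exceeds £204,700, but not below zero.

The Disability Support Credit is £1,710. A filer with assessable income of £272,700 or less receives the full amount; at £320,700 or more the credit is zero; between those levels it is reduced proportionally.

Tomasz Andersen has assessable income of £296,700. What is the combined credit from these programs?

£2,130

Veteran's Credit: £296,700 is below the £308,200 cutoff, so the full £1,275 applies.
Renter's Relief Credit: income exceeds £204,700 by £92,000 → 92 increments × £90 = £8,280 ≥ base, so the credit is £0.
Disability Support Credit: £296,700 is £24,000 into a £48,000 phase-out range, leaving 24,000/48,000 of the credit: £1,710 × 24,000/48,000 = £855.
Total: £1,275 + £0 + £855 = £2,130.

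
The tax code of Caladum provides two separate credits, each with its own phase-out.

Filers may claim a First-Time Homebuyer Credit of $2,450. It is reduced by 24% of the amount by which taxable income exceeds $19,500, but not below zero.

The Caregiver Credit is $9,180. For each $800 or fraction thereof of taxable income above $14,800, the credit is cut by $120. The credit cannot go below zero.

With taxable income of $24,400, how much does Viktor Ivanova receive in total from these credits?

First-Time Homebuyer Credit: 24% of the $4,900 excess over $19,500 is $1,176; credit = $2,450 − $1,176 = $1,274.
Caregiver Credit: income exceeds $14,800 by $9,600, which is 12 full-or-partial $800 increments; reduction = 12 × $120 = $1,440, leaving $7,740.
Total: $1,274 + $7,740 = $9,014.

$9,014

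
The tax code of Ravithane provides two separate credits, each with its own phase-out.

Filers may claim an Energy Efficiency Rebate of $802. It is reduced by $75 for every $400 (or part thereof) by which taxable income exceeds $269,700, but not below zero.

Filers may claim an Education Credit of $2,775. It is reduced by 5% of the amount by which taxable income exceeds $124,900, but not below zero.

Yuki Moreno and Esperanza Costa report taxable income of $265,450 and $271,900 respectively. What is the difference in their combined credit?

$450

Yuki ($265,450): Energy Efficiency Rebate: $265,450 is at or below the $269,700 threshold, so the full $802 applies. Education Credit: 5% of the $140,550 excess over $124,900 is $7,027.50 ≥ base, so the credit is $0. total $802 + $0 = $802
Esperanza ($271,900): Energy Efficiency Rebate: income exceeds $269,700 by $2,200, which is 6 full-or-partial $400 increments; reduction = 6 × $75 = $450, leaving $352. Education Credit: 5% of the $147,000 excess over $124,900 is $7,350 ≥ base, so the credit is $0. total $352 + $0 = $352
Difference: |$802 − $352| = $450.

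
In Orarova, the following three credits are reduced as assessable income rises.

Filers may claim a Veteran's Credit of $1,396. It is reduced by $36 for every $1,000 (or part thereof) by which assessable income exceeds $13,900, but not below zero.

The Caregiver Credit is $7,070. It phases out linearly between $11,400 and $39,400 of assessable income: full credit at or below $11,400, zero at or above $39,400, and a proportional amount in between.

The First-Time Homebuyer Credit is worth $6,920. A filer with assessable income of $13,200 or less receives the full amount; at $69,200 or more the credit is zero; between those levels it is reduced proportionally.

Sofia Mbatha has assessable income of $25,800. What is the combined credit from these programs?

$9,761

Veteran's Credit: income exceeds $13,900 by $11,900, which is 12 full-or-partial $1,000 increments; reduction = 12 × $36 = $432, leaving $964.
Caregiver Credit: $25,800 is $14,400 into a $28,000 phase-out range, leaving 13,600/28,000 of the credit: $7,070 × 13,600/28,000 = $3,434.
First-Time Homebuyer Credit: $25,800 is $12,600 into a $56,000 phase-out range, leaving 43,400/56,000 of the credit: $6,920 × 43,400/56,000 = $5,363.
Total: $964 + $3,434 + $5,363 = $9,761.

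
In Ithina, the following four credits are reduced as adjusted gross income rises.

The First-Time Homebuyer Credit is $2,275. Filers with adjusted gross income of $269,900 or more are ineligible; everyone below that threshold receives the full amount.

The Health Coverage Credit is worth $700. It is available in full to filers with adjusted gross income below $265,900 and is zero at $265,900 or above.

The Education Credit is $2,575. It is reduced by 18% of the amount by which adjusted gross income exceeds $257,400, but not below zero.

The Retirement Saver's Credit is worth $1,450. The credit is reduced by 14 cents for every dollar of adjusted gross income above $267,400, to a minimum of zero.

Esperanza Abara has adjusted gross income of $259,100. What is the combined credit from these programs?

First-Time Homebuyer Credit: $259,100 is below the $269,900 cutoff, so the full $2,275 applies.
Health Coverage Credit: $259,100 is below the $265,900 cutoff, so the full $700 applies.
Education Credit: 18% of the $1,700 excess over $257,400 is $306; credit = $2,575 − $306 = $2,269.
Retirement Saver's Credit: $259,100 is at or below the $267,400 threshold, so the full $1,450 applies.
Total: $2,275 + $700 + $2,269 + $1,450 = $6,694.

$6,694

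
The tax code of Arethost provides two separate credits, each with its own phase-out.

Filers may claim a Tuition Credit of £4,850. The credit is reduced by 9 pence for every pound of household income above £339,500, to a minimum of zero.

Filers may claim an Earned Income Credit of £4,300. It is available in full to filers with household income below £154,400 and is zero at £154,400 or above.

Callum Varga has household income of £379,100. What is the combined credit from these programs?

£1,286

Tuition Credit: 9% of the £39,600 excess over £339,500 is £3,564; credit = £4,850 − £3,564 = £1,286.
Earned Income Credit: £379,100 meets or exceeds the £154,400 cutoff, so the credit is £0.
Total: £1,286 + £0 = £1,286.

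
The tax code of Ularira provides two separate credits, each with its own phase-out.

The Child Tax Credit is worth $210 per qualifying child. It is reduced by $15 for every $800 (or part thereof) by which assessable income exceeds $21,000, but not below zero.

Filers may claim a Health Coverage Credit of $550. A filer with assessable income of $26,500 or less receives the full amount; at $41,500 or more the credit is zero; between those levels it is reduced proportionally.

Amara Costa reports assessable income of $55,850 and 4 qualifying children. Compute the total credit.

Child Tax Credit: base = 4 × $210 = $840. income exceeds $21,000 by $34,850, which is 44 full-or-partial $800 increments; reduction = 44 × $15 = $660, leaving $180.
Health Coverage Credit: $55,850 is at or above $41,500, so the credit is $0.
Total: $180 + $0 = $180.

$180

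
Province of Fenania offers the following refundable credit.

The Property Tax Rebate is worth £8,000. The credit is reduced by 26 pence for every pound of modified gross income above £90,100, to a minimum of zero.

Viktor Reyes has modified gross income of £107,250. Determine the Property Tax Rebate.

Property Tax Rebate: 26% of the £17,150 excess over £90,100 is £4,459; credit = £8,000 − £4,459 = £3,541.

£3,541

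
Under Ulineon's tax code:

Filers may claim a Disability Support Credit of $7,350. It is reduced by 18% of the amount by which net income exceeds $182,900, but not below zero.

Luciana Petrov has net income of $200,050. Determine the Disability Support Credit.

$4,263

Disability Support Credit: 18% of the $17,150 excess over $182,900 is $3,087; credit = $7,350 − $3,087 = $4,263.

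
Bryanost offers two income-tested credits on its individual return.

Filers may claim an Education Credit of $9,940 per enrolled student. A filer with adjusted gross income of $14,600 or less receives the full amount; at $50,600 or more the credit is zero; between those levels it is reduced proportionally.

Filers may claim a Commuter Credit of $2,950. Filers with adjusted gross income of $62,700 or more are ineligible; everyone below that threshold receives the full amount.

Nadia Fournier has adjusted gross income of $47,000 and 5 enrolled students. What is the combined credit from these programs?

$7,920

Education Credit: base = 5 × $9,940 = $49,700. $47,000 is $32,400 into a $36,000 phase-out range, leaving 3,600/36,000 of the credit: $49,700 × 3,600/36,000 = $4,970.
Commuter Credit: $47,000 is below the $62,700 cutoff, so the full $2,950 applies.
Total: $4,970 + $2,950 = $7,920.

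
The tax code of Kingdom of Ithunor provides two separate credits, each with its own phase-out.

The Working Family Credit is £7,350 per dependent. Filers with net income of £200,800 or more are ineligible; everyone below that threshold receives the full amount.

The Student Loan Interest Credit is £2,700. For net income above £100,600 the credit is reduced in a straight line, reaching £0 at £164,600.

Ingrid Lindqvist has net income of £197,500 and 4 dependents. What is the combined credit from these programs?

£29,400

Working Family Credit: base = 4 × £7,350 = £29,400. £197,500 is below the £200,800 cutoff, so the full £29,400 applies.
Student Loan Interest Credit: £197,500 is at or above £164,600, so the credit is £0.
Total: £29,400 + £0 = £29,400.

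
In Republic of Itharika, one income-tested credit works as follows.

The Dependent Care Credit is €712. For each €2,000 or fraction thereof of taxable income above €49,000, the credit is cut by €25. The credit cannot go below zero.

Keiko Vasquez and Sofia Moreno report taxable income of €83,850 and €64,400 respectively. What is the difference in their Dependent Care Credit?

€250

Keiko (€83,850): Dependent Care Credit: income exceeds €49,000 by €34,850, which is 18 full-or-partial €2,000 increments; reduction = 18 × €25 = €450, leaving €262.
Sofia (€64,400): Dependent Care Credit: income exceeds €49,000 by €15,400, which is 8 full-or-partial €2,000 increments; reduction = 8 × €25 = €200, leaving €512.
Difference: |€262 − €512| = €250.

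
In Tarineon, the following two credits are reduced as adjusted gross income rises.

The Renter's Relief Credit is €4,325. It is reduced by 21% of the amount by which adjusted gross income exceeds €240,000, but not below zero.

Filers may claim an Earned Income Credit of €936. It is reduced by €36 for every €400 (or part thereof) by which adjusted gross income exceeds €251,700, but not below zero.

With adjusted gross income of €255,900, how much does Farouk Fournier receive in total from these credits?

€1,526

Renter's Relief Credit: 21% of the €15,900 excess over €240,000 is €3,339; credit = €4,325 − €3,339 = €986.
Earned Income Credit: income exceeds €251,700 by €4,200, which is 11 full-or-partial €400 increments; reduction = 11 × €36 = €396, leaving €540.
Total: €986 + €540 = €1,526.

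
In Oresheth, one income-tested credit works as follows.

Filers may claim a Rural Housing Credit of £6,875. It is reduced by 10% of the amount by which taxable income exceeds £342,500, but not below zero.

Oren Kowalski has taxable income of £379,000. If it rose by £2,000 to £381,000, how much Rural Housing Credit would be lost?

At £379,000 — 10% of the £36,500 excess over £342,500 is £3,650; credit = £6,875 − £3,650 = £3,225.
At £381,000 — 10% of the £38,500 excess over £342,500 is £3,850; credit = £6,875 − £3,850 = £3,025.
Lost: £3,225 − £3,025 = £200.

£200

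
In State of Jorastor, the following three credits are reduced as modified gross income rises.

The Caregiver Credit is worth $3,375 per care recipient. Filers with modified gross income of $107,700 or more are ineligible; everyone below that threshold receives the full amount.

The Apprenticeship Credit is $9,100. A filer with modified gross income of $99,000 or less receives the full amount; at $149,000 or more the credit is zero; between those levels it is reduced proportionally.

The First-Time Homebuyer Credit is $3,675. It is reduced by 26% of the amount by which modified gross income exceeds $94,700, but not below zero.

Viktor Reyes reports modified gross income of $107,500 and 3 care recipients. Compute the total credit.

Caregiver Credit: base = 3 × $3,375 = $10,125. $107,500 is below the $107,700 cutoff, so the full $10,125 applies.
Apprenticeship Credit: $107,500 is $8,500 into a $50,000 phase-out range, leaving 41,500/50,000 of the credit: $9,100 × 41,500/50,000 = $7,553.
First-Time Homebuyer Credit: 26% of the $12,800 excess over $94,700 is $3,328; credit = $3,675 − $3,328 = $347.
Total: $10,125 + $7,553 + $347 = $18,025.

$18,025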